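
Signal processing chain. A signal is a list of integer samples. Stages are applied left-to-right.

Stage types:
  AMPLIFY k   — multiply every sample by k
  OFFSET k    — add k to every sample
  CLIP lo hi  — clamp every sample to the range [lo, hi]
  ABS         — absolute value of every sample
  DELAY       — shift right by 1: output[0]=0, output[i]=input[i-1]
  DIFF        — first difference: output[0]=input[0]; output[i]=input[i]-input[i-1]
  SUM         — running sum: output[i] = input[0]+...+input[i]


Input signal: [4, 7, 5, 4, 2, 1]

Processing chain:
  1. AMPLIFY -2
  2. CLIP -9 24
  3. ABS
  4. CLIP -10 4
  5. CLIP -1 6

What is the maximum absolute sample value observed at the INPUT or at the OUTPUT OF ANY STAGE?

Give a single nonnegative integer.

Input: [4, 7, 5, 4, 2, 1] (max |s|=7)
Stage 1 (AMPLIFY -2): 4*-2=-8, 7*-2=-14, 5*-2=-10, 4*-2=-8, 2*-2=-4, 1*-2=-2 -> [-8, -14, -10, -8, -4, -2] (max |s|=14)
Stage 2 (CLIP -9 24): clip(-8,-9,24)=-8, clip(-14,-9,24)=-9, clip(-10,-9,24)=-9, clip(-8,-9,24)=-8, clip(-4,-9,24)=-4, clip(-2,-9,24)=-2 -> [-8, -9, -9, -8, -4, -2] (max |s|=9)
Stage 3 (ABS): |-8|=8, |-9|=9, |-9|=9, |-8|=8, |-4|=4, |-2|=2 -> [8, 9, 9, 8, 4, 2] (max |s|=9)
Stage 4 (CLIP -10 4): clip(8,-10,4)=4, clip(9,-10,4)=4, clip(9,-10,4)=4, clip(8,-10,4)=4, clip(4,-10,4)=4, clip(2,-10,4)=2 -> [4, 4, 4, 4, 4, 2] (max |s|=4)
Stage 5 (CLIP -1 6): clip(4,-1,6)=4, clip(4,-1,6)=4, clip(4,-1,6)=4, clip(4,-1,6)=4, clip(4,-1,6)=4, clip(2,-1,6)=2 -> [4, 4, 4, 4, 4, 2] (max |s|=4)
Overall max amplitude: 14

Answer: 14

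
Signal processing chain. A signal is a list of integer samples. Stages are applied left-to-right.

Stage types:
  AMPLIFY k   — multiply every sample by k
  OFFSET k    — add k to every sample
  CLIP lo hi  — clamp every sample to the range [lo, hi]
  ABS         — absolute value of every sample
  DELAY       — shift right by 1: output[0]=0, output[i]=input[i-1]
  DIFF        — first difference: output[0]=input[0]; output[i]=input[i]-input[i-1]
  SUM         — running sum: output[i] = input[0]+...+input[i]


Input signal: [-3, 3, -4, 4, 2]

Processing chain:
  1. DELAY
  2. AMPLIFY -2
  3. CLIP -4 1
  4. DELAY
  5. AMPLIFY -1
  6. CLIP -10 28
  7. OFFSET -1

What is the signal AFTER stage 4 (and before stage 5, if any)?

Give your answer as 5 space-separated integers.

Input: [-3, 3, -4, 4, 2]
Stage 1 (DELAY): [0, -3, 3, -4, 4] = [0, -3, 3, -4, 4] -> [0, -3, 3, -4, 4]
Stage 2 (AMPLIFY -2): 0*-2=0, -3*-2=6, 3*-2=-6, -4*-2=8, 4*-2=-8 -> [0, 6, -6, 8, -8]
Stage 3 (CLIP -4 1): clip(0,-4,1)=0, clip(6,-4,1)=1, clip(-6,-4,1)=-4, clip(8,-4,1)=1, clip(-8,-4,1)=-4 -> [0, 1, -4, 1, -4]
Stage 4 (DELAY): [0, 0, 1, -4, 1] = [0, 0, 1, -4, 1] -> [0, 0, 1, -4, 1]

Answer: 0 0 1 -4 1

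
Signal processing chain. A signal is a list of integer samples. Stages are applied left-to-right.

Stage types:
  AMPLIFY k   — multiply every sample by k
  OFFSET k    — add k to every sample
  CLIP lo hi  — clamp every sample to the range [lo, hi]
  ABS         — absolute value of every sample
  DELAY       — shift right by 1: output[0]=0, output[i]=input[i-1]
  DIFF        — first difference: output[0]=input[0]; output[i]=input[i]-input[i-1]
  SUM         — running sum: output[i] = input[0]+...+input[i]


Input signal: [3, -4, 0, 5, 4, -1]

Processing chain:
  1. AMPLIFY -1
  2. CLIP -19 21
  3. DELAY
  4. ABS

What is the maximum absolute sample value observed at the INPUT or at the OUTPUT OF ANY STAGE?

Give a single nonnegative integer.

Input: [3, -4, 0, 5, 4, -1] (max |s|=5)
Stage 1 (AMPLIFY -1): 3*-1=-3, -4*-1=4, 0*-1=0, 5*-1=-5, 4*-1=-4, -1*-1=1 -> [-3, 4, 0, -5, -4, 1] (max |s|=5)
Stage 2 (CLIP -19 21): clip(-3,-19,21)=-3, clip(4,-19,21)=4, clip(0,-19,21)=0, clip(-5,-19,21)=-5, clip(-4,-19,21)=-4, clip(1,-19,21)=1 -> [-3, 4, 0, -5, -4, 1] (max |s|=5)
Stage 3 (DELAY): [0, -3, 4, 0, -5, -4] = [0, -3, 4, 0, -5, -4] -> [0, -3, 4, 0, -5, -4] (max |s|=5)
Stage 4 (ABS): |0|=0, |-3|=3, |4|=4, |0|=0, |-5|=5, |-4|=4 -> [0, 3, 4, 0, 5, 4] (max |s|=5)
Overall max amplitude: 5

Answer: 5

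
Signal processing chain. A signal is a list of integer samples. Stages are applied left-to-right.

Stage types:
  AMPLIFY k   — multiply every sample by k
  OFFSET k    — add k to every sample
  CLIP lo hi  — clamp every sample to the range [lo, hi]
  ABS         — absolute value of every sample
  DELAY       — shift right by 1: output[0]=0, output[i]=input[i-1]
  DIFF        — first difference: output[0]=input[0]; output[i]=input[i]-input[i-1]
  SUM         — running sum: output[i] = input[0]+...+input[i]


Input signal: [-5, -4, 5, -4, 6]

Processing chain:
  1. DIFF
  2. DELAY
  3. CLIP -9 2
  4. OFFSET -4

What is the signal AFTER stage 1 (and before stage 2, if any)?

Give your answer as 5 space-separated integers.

Answer: -5 1 9 -9 10

Derivation:
Input: [-5, -4, 5, -4, 6]
Stage 1 (DIFF): s[0]=-5, -4--5=1, 5--4=9, -4-5=-9, 6--4=10 -> [-5, 1, 9, -9, 10]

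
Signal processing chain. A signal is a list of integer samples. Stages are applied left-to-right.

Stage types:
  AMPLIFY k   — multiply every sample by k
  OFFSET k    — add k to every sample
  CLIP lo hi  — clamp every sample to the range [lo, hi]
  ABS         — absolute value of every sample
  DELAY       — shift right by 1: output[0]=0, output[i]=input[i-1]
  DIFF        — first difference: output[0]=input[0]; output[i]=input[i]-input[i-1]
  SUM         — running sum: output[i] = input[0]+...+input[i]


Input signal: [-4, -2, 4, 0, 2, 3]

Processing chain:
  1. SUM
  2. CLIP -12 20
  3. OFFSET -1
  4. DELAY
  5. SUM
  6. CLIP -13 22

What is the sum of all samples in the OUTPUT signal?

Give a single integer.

Input: [-4, -2, 4, 0, 2, 3]
Stage 1 (SUM): sum[0..0]=-4, sum[0..1]=-6, sum[0..2]=-2, sum[0..3]=-2, sum[0..4]=0, sum[0..5]=3 -> [-4, -6, -2, -2, 0, 3]
Stage 2 (CLIP -12 20): clip(-4,-12,20)=-4, clip(-6,-12,20)=-6, clip(-2,-12,20)=-2, clip(-2,-12,20)=-2, clip(0,-12,20)=0, clip(3,-12,20)=3 -> [-4, -6, -2, -2, 0, 3]
Stage 3 (OFFSET -1): -4+-1=-5, -6+-1=-7, -2+-1=-3, -2+-1=-3, 0+-1=-1, 3+-1=2 -> [-5, -7, -3, -3, -1, 2]
Stage 4 (DELAY): [0, -5, -7, -3, -3, -1] = [0, -5, -7, -3, -3, -1] -> [0, -5, -7, -3, -3, -1]
Stage 5 (SUM): sum[0..0]=0, sum[0..1]=-5, sum[0..2]=-12, sum[0..3]=-15, sum[0..4]=-18, sum[0..5]=-19 -> [0, -5, -12, -15, -18, -19]
Stage 6 (CLIP -13 22): clip(0,-13,22)=0, clip(-5,-13,22)=-5, clip(-12,-13,22)=-12, clip(-15,-13,22)=-13, clip(-18,-13,22)=-13, clip(-19,-13,22)=-13 -> [0, -5, -12, -13, -13, -13]
Output sum: -56

Answer: -56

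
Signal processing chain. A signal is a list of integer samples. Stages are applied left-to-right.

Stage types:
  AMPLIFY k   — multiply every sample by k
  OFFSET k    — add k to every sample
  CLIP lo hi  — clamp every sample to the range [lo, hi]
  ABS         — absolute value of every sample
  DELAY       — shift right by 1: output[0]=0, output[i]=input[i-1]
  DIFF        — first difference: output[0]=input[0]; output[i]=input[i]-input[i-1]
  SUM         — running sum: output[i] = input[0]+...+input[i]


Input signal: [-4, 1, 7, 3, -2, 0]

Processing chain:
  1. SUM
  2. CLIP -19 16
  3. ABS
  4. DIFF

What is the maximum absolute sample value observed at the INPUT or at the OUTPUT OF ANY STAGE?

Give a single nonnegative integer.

Input: [-4, 1, 7, 3, -2, 0] (max |s|=7)
Stage 1 (SUM): sum[0..0]=-4, sum[0..1]=-3, sum[0..2]=4, sum[0..3]=7, sum[0..4]=5, sum[0..5]=5 -> [-4, -3, 4, 7, 5, 5] (max |s|=7)
Stage 2 (CLIP -19 16): clip(-4,-19,16)=-4, clip(-3,-19,16)=-3, clip(4,-19,16)=4, clip(7,-19,16)=7, clip(5,-19,16)=5, clip(5,-19,16)=5 -> [-4, -3, 4, 7, 5, 5] (max |s|=7)
Stage 3 (ABS): |-4|=4, |-3|=3, |4|=4, |7|=7, |5|=5, |5|=5 -> [4, 3, 4, 7, 5, 5] (max |s|=7)
Stage 4 (DIFF): s[0]=4, 3-4=-1, 4-3=1, 7-4=3, 5-7=-2, 5-5=0 -> [4, -1, 1, 3, -2, 0] (max |s|=4)
Overall max amplitude: 7

Answer: 7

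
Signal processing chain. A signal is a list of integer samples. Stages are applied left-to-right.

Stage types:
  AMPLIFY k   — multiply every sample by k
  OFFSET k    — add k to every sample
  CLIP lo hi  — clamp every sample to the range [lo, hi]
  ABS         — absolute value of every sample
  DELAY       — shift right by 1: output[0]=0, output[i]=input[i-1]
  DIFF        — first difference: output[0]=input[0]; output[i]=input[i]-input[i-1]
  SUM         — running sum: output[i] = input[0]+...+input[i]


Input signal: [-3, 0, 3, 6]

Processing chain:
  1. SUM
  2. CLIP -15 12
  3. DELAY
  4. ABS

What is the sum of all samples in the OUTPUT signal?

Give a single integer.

Input: [-3, 0, 3, 6]
Stage 1 (SUM): sum[0..0]=-3, sum[0..1]=-3, sum[0..2]=0, sum[0..3]=6 -> [-3, -3, 0, 6]
Stage 2 (CLIP -15 12): clip(-3,-15,12)=-3, clip(-3,-15,12)=-3, clip(0,-15,12)=0, clip(6,-15,12)=6 -> [-3, -3, 0, 6]
Stage 3 (DELAY): [0, -3, -3, 0] = [0, -3, -3, 0] -> [0, -3, -3, 0]
Stage 4 (ABS): |0|=0, |-3|=3, |-3|=3, |0|=0 -> [0, 3, 3, 0]
Output sum: 6

Answer: 6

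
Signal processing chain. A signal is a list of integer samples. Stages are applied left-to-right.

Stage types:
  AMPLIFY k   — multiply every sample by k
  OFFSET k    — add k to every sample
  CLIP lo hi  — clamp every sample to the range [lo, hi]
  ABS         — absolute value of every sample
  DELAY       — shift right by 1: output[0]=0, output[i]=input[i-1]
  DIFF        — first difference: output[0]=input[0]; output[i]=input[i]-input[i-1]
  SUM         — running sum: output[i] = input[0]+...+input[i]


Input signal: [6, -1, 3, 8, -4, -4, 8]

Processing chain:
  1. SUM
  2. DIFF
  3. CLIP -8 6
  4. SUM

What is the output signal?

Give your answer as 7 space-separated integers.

Answer: 6 5 8 14 10 6 12

Derivation:
Input: [6, -1, 3, 8, -4, -4, 8]
Stage 1 (SUM): sum[0..0]=6, sum[0..1]=5, sum[0..2]=8, sum[0..3]=16, sum[0..4]=12, sum[0..5]=8, sum[0..6]=16 -> [6, 5, 8, 16, 12, 8, 16]
Stage 2 (DIFF): s[0]=6, 5-6=-1, 8-5=3, 16-8=8, 12-16=-4, 8-12=-4, 16-8=8 -> [6, -1, 3, 8, -4, -4, 8]
Stage 3 (CLIP -8 6): clip(6,-8,6)=6, clip(-1,-8,6)=-1, clip(3,-8,6)=3, clip(8,-8,6)=6, clip(-4,-8,6)=-4, clip(-4,-8,6)=-4, clip(8,-8,6)=6 -> [6, -1, 3, 6, -4, -4, 6]
Stage 4 (SUM): sum[0..0]=6, sum[0..1]=5, sum[0..2]=8, sum[0..3]=14, sum[0..4]=10, sum[0..5]=6, sum[0..6]=12 -> [6, 5, 8, 14, 10, 6, 12]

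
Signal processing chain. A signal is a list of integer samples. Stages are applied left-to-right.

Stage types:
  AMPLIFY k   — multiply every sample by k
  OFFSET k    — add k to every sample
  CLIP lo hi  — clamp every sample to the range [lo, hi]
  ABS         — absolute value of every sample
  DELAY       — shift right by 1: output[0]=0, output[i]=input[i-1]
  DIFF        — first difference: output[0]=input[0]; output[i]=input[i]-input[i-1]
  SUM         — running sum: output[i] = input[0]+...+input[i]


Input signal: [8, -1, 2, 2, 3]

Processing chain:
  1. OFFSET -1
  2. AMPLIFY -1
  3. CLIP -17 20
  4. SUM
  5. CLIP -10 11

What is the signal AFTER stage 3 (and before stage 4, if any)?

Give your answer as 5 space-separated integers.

Answer: -7 2 -1 -1 -2

Derivation:
Input: [8, -1, 2, 2, 3]
Stage 1 (OFFSET -1): 8+-1=7, -1+-1=-2, 2+-1=1, 2+-1=1, 3+-1=2 -> [7, -2, 1, 1, 2]
Stage 2 (AMPLIFY -1): 7*-1=-7, -2*-1=2, 1*-1=-1, 1*-1=-1, 2*-1=-2 -> [-7, 2, -1, -1, -2]
Stage 3 (CLIP -17 20): clip(-7,-17,20)=-7, clip(2,-17,20)=2, clip(-1,-17,20)=-1, clip(-1,-17,20)=-1, clip(-2,-17,20)=-2 -> [-7, 2, -1, -1, -2]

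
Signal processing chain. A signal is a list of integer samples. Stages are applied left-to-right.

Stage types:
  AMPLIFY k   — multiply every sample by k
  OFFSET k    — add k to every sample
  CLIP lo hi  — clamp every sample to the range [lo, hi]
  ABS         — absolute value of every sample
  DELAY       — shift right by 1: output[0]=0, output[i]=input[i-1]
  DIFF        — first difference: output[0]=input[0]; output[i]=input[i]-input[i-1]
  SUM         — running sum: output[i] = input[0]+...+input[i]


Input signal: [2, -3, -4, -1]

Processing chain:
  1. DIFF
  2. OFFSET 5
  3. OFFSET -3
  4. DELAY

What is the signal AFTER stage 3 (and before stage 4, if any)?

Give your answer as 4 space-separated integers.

Answer: 4 -3 1 5

Derivation:
Input: [2, -3, -4, -1]
Stage 1 (DIFF): s[0]=2, -3-2=-5, -4--3=-1, -1--4=3 -> [2, -5, -1, 3]
Stage 2 (OFFSET 5): 2+5=7, -5+5=0, -1+5=4, 3+5=8 -> [7, 0, 4, 8]
Stage 3 (OFFSET -3): 7+-3=4, 0+-3=-3, 4+-3=1, 8+-3=5 -> [4, -3, 1, 5]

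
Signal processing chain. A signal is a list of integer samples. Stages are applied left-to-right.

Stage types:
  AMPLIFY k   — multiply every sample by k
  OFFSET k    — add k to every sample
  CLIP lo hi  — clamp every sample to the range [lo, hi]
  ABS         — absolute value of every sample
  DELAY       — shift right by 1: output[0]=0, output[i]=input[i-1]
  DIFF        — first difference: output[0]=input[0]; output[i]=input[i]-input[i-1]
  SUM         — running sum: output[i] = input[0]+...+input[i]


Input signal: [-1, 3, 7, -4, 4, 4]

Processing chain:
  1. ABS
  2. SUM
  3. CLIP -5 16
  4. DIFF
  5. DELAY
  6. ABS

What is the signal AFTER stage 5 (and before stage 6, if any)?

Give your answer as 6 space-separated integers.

Answer: 0 1 3 7 4 1

Derivation:
Input: [-1, 3, 7, -4, 4, 4]
Stage 1 (ABS): |-1|=1, |3|=3, |7|=7, |-4|=4, |4|=4, |4|=4 -> [1, 3, 7, 4, 4, 4]
Stage 2 (SUM): sum[0..0]=1, sum[0..1]=4, sum[0..2]=11, sum[0..3]=15, sum[0..4]=19, sum[0..5]=23 -> [1, 4, 11, 15, 19, 23]
Stage 3 (CLIP -5 16): clip(1,-5,16)=1, clip(4,-5,16)=4, clip(11,-5,16)=11, clip(15,-5,16)=15, clip(19,-5,16)=16, clip(23,-5,16)=16 -> [1, 4, 11, 15, 16, 16]
Stage 4 (DIFF): s[0]=1, 4-1=3, 11-4=7, 15-11=4, 16-15=1, 16-16=0 -> [1, 3, 7, 4, 1, 0]
Stage 5 (DELAY): [0, 1, 3, 7, 4, 1] = [0, 1, 3, 7, 4, 1] -> [0, 1, 3, 7, 4, 1]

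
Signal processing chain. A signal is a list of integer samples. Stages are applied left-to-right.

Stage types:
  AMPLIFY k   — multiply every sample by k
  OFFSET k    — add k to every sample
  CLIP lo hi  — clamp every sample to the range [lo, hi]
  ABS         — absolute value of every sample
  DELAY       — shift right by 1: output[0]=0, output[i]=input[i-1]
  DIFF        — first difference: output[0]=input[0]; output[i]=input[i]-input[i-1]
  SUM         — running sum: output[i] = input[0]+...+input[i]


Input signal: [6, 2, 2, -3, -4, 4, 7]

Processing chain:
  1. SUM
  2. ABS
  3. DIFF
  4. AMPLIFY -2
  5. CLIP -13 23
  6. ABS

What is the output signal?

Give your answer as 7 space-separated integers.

Answer: 12 4 4 6 8 8 13

Derivation:
Input: [6, 2, 2, -3, -4, 4, 7]
Stage 1 (SUM): sum[0..0]=6, sum[0..1]=8, sum[0..2]=10, sum[0..3]=7, sum[0..4]=3, sum[0..5]=7, sum[0..6]=14 -> [6, 8, 10, 7, 3, 7, 14]
Stage 2 (ABS): |6|=6, |8|=8, |10|=10, |7|=7, |3|=3, |7|=7, |14|=14 -> [6, 8, 10, 7, 3, 7, 14]
Stage 3 (DIFF): s[0]=6, 8-6=2, 10-8=2, 7-10=-3, 3-7=-4, 7-3=4, 14-7=7 -> [6, 2, 2, -3, -4, 4, 7]
Stage 4 (AMPLIFY -2): 6*-2=-12, 2*-2=-4, 2*-2=-4, -3*-2=6, -4*-2=8, 4*-2=-8, 7*-2=-14 -> [-12, -4, -4, 6, 8, -8, -14]
Stage 5 (CLIP -13 23): clip(-12,-13,23)=-12, clip(-4,-13,23)=-4, clip(-4,-13,23)=-4, clip(6,-13,23)=6, clip(8,-13,23)=8, clip(-8,-13,23)=-8, clip(-14,-13,23)=-13 -> [-12, -4, -4, 6, 8, -8, -13]
Stage 6 (ABS): |-12|=12, |-4|=4, |-4|=4, |6|=6, |8|=8, |-8|=8, |-13|=13 -> [12, 4, 4, 6, 8, 8, 13]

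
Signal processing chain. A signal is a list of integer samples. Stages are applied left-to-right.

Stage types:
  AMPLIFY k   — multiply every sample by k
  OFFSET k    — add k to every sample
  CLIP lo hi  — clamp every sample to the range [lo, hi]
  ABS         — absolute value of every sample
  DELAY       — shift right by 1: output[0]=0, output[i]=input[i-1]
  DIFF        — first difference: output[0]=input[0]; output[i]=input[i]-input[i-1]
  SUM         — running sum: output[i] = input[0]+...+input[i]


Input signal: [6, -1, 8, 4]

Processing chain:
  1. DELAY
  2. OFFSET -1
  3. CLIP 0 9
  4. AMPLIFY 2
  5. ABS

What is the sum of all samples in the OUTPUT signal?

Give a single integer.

Answer: 24

Derivation:
Input: [6, -1, 8, 4]
Stage 1 (DELAY): [0, 6, -1, 8] = [0, 6, -1, 8] -> [0, 6, -1, 8]
Stage 2 (OFFSET -1): 0+-1=-1, 6+-1=5, -1+-1=-2, 8+-1=7 -> [-1, 5, -2, 7]
Stage 3 (CLIP 0 9): clip(-1,0,9)=0, clip(5,0,9)=5, clip(-2,0,9)=0, clip(7,0,9)=7 -> [0, 5, 0, 7]
Stage 4 (AMPLIFY 2): 0*2=0, 5*2=10, 0*2=0, 7*2=14 -> [0, 10, 0, 14]
Stage 5 (ABS): |0|=0, |10|=10, |0|=0, |14|=14 -> [0, 10, 0, 14]
Output sum: 24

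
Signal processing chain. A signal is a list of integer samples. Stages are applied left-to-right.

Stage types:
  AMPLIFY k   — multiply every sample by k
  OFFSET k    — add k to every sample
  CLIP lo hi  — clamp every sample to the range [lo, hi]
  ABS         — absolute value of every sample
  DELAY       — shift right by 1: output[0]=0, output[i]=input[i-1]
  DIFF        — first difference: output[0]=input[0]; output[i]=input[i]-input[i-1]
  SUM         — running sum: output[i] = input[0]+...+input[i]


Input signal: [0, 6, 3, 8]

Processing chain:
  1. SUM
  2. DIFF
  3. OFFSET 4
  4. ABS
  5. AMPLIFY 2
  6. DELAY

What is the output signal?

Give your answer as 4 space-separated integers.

Answer: 0 8 20 14

Derivation:
Input: [0, 6, 3, 8]
Stage 1 (SUM): sum[0..0]=0, sum[0..1]=6, sum[0..2]=9, sum[0..3]=17 -> [0, 6, 9, 17]
Stage 2 (DIFF): s[0]=0, 6-0=6, 9-6=3, 17-9=8 -> [0, 6, 3, 8]
Stage 3 (OFFSET 4): 0+4=4, 6+4=10, 3+4=7, 8+4=12 -> [4, 10, 7, 12]
Stage 4 (ABS): |4|=4, |10|=10, |7|=7, |12|=12 -> [4, 10, 7, 12]
Stage 5 (AMPLIFY 2): 4*2=8, 10*2=20, 7*2=14, 12*2=24 -> [8, 20, 14, 24]
Stage 6 (DELAY): [0, 8, 20, 14] = [0, 8, 20, 14] -> [0, 8, 20, 14]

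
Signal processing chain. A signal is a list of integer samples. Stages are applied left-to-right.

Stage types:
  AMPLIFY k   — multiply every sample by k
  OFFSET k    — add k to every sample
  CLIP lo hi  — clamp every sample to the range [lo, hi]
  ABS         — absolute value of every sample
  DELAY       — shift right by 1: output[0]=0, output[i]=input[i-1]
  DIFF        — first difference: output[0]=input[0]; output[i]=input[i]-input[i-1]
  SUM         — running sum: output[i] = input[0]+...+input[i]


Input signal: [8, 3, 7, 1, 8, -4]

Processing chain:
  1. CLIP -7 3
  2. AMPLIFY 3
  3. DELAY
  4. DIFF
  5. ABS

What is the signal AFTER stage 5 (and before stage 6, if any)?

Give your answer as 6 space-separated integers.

Answer: 0 9 0 0 6 6

Derivation:
Input: [8, 3, 7, 1, 8, -4]
Stage 1 (CLIP -7 3): clip(8,-7,3)=3, clip(3,-7,3)=3, clip(7,-7,3)=3, clip(1,-7,3)=1, clip(8,-7,3)=3, clip(-4,-7,3)=-4 -> [3, 3, 3, 1, 3, -4]
Stage 2 (AMPLIFY 3): 3*3=9, 3*3=9, 3*3=9, 1*3=3, 3*3=9, -4*3=-12 -> [9, 9, 9, 3, 9, -12]
Stage 3 (DELAY): [0, 9, 9, 9, 3, 9] = [0, 9, 9, 9, 3, 9] -> [0, 9, 9, 9, 3, 9]
Stage 4 (DIFF): s[0]=0, 9-0=9, 9-9=0, 9-9=0, 3-9=-6, 9-3=6 -> [0, 9, 0, 0, -6, 6]
Stage 5 (ABS): |0|=0, |9|=9, |0|=0, |0|=0, |-6|=6, |6|=6 -> [0, 9, 0, 0, 6, 6]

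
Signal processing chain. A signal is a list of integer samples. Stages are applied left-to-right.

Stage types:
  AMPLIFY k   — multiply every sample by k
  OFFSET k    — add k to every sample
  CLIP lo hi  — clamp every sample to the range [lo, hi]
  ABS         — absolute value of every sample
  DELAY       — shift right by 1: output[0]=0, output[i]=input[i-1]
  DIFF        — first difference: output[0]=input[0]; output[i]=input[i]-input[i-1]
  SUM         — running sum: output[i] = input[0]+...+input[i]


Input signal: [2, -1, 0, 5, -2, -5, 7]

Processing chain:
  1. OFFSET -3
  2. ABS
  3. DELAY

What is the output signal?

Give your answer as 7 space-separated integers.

Input: [2, -1, 0, 5, -2, -5, 7]
Stage 1 (OFFSET -3): 2+-3=-1, -1+-3=-4, 0+-3=-3, 5+-3=2, -2+-3=-5, -5+-3=-8, 7+-3=4 -> [-1, -4, -3, 2, -5, -8, 4]
Stage 2 (ABS): |-1|=1, |-4|=4, |-3|=3, |2|=2, |-5|=5, |-8|=8, |4|=4 -> [1, 4, 3, 2, 5, 8, 4]
Stage 3 (DELAY): [0, 1, 4, 3, 2, 5, 8] = [0, 1, 4, 3, 2, 5, 8] -> [0, 1, 4, 3, 2, 5, 8]

Answer: 0 1 4 3 2 5 8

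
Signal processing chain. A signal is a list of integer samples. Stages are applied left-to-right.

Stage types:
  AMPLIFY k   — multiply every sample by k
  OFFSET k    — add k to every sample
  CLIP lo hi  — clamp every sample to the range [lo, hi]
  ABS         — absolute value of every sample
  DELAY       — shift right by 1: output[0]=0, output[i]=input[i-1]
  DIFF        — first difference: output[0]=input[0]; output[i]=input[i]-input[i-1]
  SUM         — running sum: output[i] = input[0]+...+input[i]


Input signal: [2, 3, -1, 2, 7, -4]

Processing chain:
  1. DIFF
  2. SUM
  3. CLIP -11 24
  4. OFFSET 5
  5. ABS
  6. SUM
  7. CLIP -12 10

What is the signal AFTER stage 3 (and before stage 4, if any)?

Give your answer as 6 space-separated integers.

Answer: 2 3 -1 2 7 -4

Derivation:
Input: [2, 3, -1, 2, 7, -4]
Stage 1 (DIFF): s[0]=2, 3-2=1, -1-3=-4, 2--1=3, 7-2=5, -4-7=-11 -> [2, 1, -4, 3, 5, -11]
Stage 2 (SUM): sum[0..0]=2, sum[0..1]=3, sum[0..2]=-1, sum[0..3]=2, sum[0..4]=7, sum[0..5]=-4 -> [2, 3, -1, 2, 7, -4]
Stage 3 (CLIP -11 24): clip(2,-11,24)=2, clip(3,-11,24)=3, clip(-1,-11,24)=-1, clip(2,-11,24)=2, clip(7,-11,24)=7, clip(-4,-11,24)=-4 -> [2, 3, -1, 2, 7, -4]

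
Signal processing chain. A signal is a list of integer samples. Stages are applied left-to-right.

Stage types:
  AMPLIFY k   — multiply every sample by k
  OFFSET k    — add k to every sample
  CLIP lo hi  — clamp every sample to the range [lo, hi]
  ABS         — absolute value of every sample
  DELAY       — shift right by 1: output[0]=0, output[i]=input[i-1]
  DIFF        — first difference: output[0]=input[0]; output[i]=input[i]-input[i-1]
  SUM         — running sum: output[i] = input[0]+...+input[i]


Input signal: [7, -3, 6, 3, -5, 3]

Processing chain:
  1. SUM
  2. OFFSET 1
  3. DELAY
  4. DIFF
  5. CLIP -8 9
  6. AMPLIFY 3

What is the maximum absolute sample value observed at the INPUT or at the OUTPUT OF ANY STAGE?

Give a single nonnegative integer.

Answer: 24

Derivation:
Input: [7, -3, 6, 3, -5, 3] (max |s|=7)
Stage 1 (SUM): sum[0..0]=7, sum[0..1]=4, sum[0..2]=10, sum[0..3]=13, sum[0..4]=8, sum[0..5]=11 -> [7, 4, 10, 13, 8, 11] (max |s|=13)
Stage 2 (OFFSET 1): 7+1=8, 4+1=5, 10+1=11, 13+1=14, 8+1=9, 11+1=12 -> [8, 5, 11, 14, 9, 12] (max |s|=14)
Stage 3 (DELAY): [0, 8, 5, 11, 14, 9] = [0, 8, 5, 11, 14, 9] -> [0, 8, 5, 11, 14, 9] (max |s|=14)
Stage 4 (DIFF): s[0]=0, 8-0=8, 5-8=-3, 11-5=6, 14-11=3, 9-14=-5 -> [0, 8, -3, 6, 3, -5] (max |s|=8)
Stage 5 (CLIP -8 9): clip(0,-8,9)=0, clip(8,-8,9)=8, clip(-3,-8,9)=-3, clip(6,-8,9)=6, clip(3,-8,9)=3, clip(-5,-8,9)=-5 -> [0, 8, -3, 6, 3, -5] (max |s|=8)
Stage 6 (AMPLIFY 3): 0*3=0, 8*3=24, -3*3=-9, 6*3=18, 3*3=9, -5*3=-15 -> [0, 24, -9, 18, 9, -15] (max |s|=24)
Overall max amplitude: 24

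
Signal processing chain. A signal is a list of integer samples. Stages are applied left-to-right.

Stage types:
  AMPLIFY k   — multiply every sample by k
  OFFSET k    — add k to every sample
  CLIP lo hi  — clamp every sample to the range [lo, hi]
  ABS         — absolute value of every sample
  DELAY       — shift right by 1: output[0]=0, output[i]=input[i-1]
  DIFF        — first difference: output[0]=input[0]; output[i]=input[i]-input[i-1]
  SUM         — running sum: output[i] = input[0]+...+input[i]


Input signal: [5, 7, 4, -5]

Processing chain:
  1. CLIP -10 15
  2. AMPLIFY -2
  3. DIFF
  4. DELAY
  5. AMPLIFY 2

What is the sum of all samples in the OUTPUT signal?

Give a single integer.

Answer: -16

Derivation:
Input: [5, 7, 4, -5]
Stage 1 (CLIP -10 15): clip(5,-10,15)=5, clip(7,-10,15)=7, clip(4,-10,15)=4, clip(-5,-10,15)=-5 -> [5, 7, 4, -5]
Stage 2 (AMPLIFY -2): 5*-2=-10, 7*-2=-14, 4*-2=-8, -5*-2=10 -> [-10, -14, -8, 10]
Stage 3 (DIFF): s[0]=-10, -14--10=-4, -8--14=6, 10--8=18 -> [-10, -4, 6, 18]
Stage 4 (DELAY): [0, -10, -4, 6] = [0, -10, -4, 6] -> [0, -10, -4, 6]
Stage 5 (AMPLIFY 2): 0*2=0, -10*2=-20, -4*2=-8, 6*2=12 -> [0, -20, -8, 12]
Output sum: -16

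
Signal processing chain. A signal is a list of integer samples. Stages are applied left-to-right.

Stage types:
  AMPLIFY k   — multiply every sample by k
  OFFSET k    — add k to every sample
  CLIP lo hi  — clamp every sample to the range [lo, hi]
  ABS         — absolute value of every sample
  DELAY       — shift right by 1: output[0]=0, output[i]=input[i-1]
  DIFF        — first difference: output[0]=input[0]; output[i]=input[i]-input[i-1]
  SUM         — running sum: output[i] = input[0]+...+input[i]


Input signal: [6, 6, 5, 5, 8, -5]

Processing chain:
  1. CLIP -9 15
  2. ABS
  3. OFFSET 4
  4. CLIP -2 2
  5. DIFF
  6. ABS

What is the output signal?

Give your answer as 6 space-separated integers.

Input: [6, 6, 5, 5, 8, -5]
Stage 1 (CLIP -9 15): clip(6,-9,15)=6, clip(6,-9,15)=6, clip(5,-9,15)=5, clip(5,-9,15)=5, clip(8,-9,15)=8, clip(-5,-9,15)=-5 -> [6, 6, 5, 5, 8, -5]
Stage 2 (ABS): |6|=6, |6|=6, |5|=5, |5|=5, |8|=8, |-5|=5 -> [6, 6, 5, 5, 8, 5]
Stage 3 (OFFSET 4): 6+4=10, 6+4=10, 5+4=9, 5+4=9, 8+4=12, 5+4=9 -> [10, 10, 9, 9, 12, 9]
Stage 4 (CLIP -2 2): clip(10,-2,2)=2, clip(10,-2,2)=2, clip(9,-2,2)=2, clip(9,-2,2)=2, clip(12,-2,2)=2, clip(9,-2,2)=2 -> [2, 2, 2, 2, 2, 2]
Stage 5 (DIFF): s[0]=2, 2-2=0, 2-2=0, 2-2=0, 2-2=0, 2-2=0 -> [2, 0, 0, 0, 0, 0]
Stage 6 (ABS): |2|=2, |0|=0, |0|=0, |0|=0, |0|=0, |0|=0 -> [2, 0, 0, 0, 0, 0]

Answer: 2 0 0 0 0 0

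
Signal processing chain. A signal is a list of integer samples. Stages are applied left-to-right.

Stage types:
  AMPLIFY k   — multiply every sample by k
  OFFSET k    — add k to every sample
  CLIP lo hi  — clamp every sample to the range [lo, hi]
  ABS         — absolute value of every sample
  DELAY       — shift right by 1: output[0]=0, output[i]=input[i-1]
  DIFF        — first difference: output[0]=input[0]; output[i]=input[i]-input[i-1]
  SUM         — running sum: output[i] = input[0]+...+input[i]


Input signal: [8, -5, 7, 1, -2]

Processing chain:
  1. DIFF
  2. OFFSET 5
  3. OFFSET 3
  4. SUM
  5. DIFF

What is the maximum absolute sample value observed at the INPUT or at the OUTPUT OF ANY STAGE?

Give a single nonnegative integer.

Input: [8, -5, 7, 1, -2] (max |s|=8)
Stage 1 (DIFF): s[0]=8, -5-8=-13, 7--5=12, 1-7=-6, -2-1=-3 -> [8, -13, 12, -6, -3] (max |s|=13)
Stage 2 (OFFSET 5): 8+5=13, -13+5=-8, 12+5=17, -6+5=-1, -3+5=2 -> [13, -8, 17, -1, 2] (max |s|=17)
Stage 3 (OFFSET 3): 13+3=16, -8+3=-5, 17+3=20, -1+3=2, 2+3=5 -> [16, -5, 20, 2, 5] (max |s|=20)
Stage 4 (SUM): sum[0..0]=16, sum[0..1]=11, sum[0..2]=31, sum[0..3]=33, sum[0..4]=38 -> [16, 11, 31, 33, 38] (max |s|=38)
Stage 5 (DIFF): s[0]=16, 11-16=-5, 31-11=20, 33-31=2, 38-33=5 -> [16, -5, 20, 2, 5] (max |s|=20)
Overall max amplitude: 38

Answer: 38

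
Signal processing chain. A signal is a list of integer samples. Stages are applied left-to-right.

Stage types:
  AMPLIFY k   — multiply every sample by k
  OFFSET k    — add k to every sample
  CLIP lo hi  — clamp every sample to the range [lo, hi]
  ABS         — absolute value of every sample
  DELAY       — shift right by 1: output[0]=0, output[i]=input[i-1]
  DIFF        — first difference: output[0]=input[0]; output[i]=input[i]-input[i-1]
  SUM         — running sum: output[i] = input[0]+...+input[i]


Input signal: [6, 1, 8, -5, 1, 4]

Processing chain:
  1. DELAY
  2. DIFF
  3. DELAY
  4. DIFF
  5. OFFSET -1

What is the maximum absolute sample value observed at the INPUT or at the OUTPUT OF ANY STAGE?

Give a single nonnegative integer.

Answer: 21

Derivation:
Input: [6, 1, 8, -5, 1, 4] (max |s|=8)
Stage 1 (DELAY): [0, 6, 1, 8, -5, 1] = [0, 6, 1, 8, -5, 1] -> [0, 6, 1, 8, -5, 1] (max |s|=8)
Stage 2 (DIFF): s[0]=0, 6-0=6, 1-6=-5, 8-1=7, -5-8=-13, 1--5=6 -> [0, 6, -5, 7, -13, 6] (max |s|=13)
Stage 3 (DELAY): [0, 0, 6, -5, 7, -13] = [0, 0, 6, -5, 7, -13] -> [0, 0, 6, -5, 7, -13] (max |s|=13)
Stage 4 (DIFF): s[0]=0, 0-0=0, 6-0=6, -5-6=-11, 7--5=12, -13-7=-20 -> [0, 0, 6, -11, 12, -20] (max |s|=20)
Stage 5 (OFFSET -1): 0+-1=-1, 0+-1=-1, 6+-1=5, -11+-1=-12, 12+-1=11, -20+-1=-21 -> [-1, -1, 5, -12, 11, -21] (max |s|=21)
Overall max amplitude: 21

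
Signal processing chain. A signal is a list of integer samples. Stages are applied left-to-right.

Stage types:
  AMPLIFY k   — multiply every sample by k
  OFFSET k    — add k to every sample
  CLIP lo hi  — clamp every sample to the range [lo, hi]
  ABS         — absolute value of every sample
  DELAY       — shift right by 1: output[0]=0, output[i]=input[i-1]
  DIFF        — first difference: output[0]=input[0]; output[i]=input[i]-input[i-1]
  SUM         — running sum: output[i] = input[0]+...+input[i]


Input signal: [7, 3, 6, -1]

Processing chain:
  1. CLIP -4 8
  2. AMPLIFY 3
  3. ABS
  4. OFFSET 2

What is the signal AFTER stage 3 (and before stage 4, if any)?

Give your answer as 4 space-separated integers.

Input: [7, 3, 6, -1]
Stage 1 (CLIP -4 8): clip(7,-4,8)=7, clip(3,-4,8)=3, clip(6,-4,8)=6, clip(-1,-4,8)=-1 -> [7, 3, 6, -1]
Stage 2 (AMPLIFY 3): 7*3=21, 3*3=9, 6*3=18, -1*3=-3 -> [21, 9, 18, -3]
Stage 3 (ABS): |21|=21, |9|=9, |18|=18, |-3|=3 -> [21, 9, 18, 3]

Answer: 21 9 18 3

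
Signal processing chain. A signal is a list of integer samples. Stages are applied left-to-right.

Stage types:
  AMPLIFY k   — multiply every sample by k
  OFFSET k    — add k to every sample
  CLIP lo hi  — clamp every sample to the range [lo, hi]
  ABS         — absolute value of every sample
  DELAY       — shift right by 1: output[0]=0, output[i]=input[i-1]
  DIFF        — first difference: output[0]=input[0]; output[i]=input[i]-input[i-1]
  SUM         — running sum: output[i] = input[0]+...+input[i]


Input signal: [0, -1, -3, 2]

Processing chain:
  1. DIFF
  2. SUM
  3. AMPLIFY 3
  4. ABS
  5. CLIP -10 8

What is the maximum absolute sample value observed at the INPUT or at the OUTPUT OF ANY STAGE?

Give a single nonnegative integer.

Input: [0, -1, -3, 2] (max |s|=3)
Stage 1 (DIFF): s[0]=0, -1-0=-1, -3--1=-2, 2--3=5 -> [0, -1, -2, 5] (max |s|=5)
Stage 2 (SUM): sum[0..0]=0, sum[0..1]=-1, sum[0..2]=-3, sum[0..3]=2 -> [0, -1, -3, 2] (max |s|=3)
Stage 3 (AMPLIFY 3): 0*3=0, -1*3=-3, -3*3=-9, 2*3=6 -> [0, -3, -9, 6] (max |s|=9)
Stage 4 (ABS): |0|=0, |-3|=3, |-9|=9, |6|=6 -> [0, 3, 9, 6] (max |s|=9)
Stage 5 (CLIP -10 8): clip(0,-10,8)=0, clip(3,-10,8)=3, clip(9,-10,8)=8, clip(6,-10,8)=6 -> [0, 3, 8, 6] (max |s|=8)
Overall max amplitude: 9

Answer: 9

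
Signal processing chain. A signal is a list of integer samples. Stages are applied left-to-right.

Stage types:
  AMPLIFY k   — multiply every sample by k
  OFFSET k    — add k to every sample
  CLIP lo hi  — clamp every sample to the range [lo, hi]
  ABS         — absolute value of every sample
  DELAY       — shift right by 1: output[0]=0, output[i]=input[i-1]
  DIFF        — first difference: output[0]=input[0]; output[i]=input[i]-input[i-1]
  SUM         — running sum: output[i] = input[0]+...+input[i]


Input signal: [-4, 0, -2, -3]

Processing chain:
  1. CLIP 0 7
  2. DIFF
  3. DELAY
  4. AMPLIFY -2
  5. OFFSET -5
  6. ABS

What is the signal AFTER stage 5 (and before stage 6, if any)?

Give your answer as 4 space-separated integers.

Answer: -5 -5 -5 -5

Derivation:
Input: [-4, 0, -2, -3]
Stage 1 (CLIP 0 7): clip(-4,0,7)=0, clip(0,0,7)=0, clip(-2,0,7)=0, clip(-3,0,7)=0 -> [0, 0, 0, 0]
Stage 2 (DIFF): s[0]=0, 0-0=0, 0-0=0, 0-0=0 -> [0, 0, 0, 0]
Stage 3 (DELAY): [0, 0, 0, 0] = [0, 0, 0, 0] -> [0, 0, 0, 0]
Stage 4 (AMPLIFY -2): 0*-2=0, 0*-2=0, 0*-2=0, 0*-2=0 -> [0, 0, 0, 0]
Stage 5 (OFFSET -5): 0+-5=-5, 0+-5=-5, 0+-5=-5, 0+-5=-5 -> [-5, -5, -5, -5]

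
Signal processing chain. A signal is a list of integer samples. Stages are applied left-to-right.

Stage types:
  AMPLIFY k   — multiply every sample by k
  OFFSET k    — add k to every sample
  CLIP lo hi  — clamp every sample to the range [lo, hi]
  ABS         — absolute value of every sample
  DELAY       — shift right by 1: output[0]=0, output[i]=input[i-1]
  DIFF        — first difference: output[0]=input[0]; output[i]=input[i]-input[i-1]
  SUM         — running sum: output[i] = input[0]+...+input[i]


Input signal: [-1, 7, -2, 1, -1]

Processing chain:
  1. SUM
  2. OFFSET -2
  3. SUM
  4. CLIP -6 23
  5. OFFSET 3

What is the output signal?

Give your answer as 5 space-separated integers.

Answer: 0 4 6 9 11

Derivation:
Input: [-1, 7, -2, 1, -1]
Stage 1 (SUM): sum[0..0]=-1, sum[0..1]=6, sum[0..2]=4, sum[0..3]=5, sum[0..4]=4 -> [-1, 6, 4, 5, 4]
Stage 2 (OFFSET -2): -1+-2=-3, 6+-2=4, 4+-2=2, 5+-2=3, 4+-2=2 -> [-3, 4, 2, 3, 2]
Stage 3 (SUM): sum[0..0]=-3, sum[0..1]=1, sum[0..2]=3, sum[0..3]=6, sum[0..4]=8 -> [-3, 1, 3, 6, 8]
Stage 4 (CLIP -6 23): clip(-3,-6,23)=-3, clip(1,-6,23)=1, clip(3,-6,23)=3, clip(6,-6,23)=6, clip(8,-6,23)=8 -> [-3, 1, 3, 6, 8]
Stage 5 (OFFSET 3): -3+3=0, 1+3=4, 3+3=6, 6+3=9, 8+3=11 -> [0, 4, 6, 9, 11]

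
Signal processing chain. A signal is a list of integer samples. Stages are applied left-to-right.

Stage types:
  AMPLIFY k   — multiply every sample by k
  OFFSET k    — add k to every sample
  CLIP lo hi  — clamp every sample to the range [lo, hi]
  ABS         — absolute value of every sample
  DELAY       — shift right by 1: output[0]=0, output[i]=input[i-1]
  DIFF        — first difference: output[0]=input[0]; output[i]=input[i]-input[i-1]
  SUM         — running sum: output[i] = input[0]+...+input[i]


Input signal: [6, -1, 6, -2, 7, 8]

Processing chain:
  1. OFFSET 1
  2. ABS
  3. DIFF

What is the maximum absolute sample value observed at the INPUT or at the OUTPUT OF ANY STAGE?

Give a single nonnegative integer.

Input: [6, -1, 6, -2, 7, 8] (max |s|=8)
Stage 1 (OFFSET 1): 6+1=7, -1+1=0, 6+1=7, -2+1=-1, 7+1=8, 8+1=9 -> [7, 0, 7, -1, 8, 9] (max |s|=9)
Stage 2 (ABS): |7|=7, |0|=0, |7|=7, |-1|=1, |8|=8, |9|=9 -> [7, 0, 7, 1, 8, 9] (max |s|=9)
Stage 3 (DIFF): s[0]=7, 0-7=-7, 7-0=7, 1-7=-6, 8-1=7, 9-8=1 -> [7, -7, 7, -6, 7, 1] (max |s|=7)
Overall max amplitude: 9

Answer: 9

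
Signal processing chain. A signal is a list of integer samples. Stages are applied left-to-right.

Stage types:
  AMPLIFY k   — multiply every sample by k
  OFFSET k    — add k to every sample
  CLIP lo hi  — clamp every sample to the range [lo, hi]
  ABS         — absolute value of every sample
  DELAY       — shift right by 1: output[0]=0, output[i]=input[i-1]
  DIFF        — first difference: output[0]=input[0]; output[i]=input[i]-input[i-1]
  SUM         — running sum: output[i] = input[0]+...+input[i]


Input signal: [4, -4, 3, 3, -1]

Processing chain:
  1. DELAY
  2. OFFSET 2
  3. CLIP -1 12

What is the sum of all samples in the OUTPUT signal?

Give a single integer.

Answer: 17

Derivation:
Input: [4, -4, 3, 3, -1]
Stage 1 (DELAY): [0, 4, -4, 3, 3] = [0, 4, -4, 3, 3] -> [0, 4, -4, 3, 3]
Stage 2 (OFFSET 2): 0+2=2, 4+2=6, -4+2=-2, 3+2=5, 3+2=5 -> [2, 6, -2, 5, 5]
Stage 3 (CLIP -1 12): clip(2,-1,12)=2, clip(6,-1,12)=6, clip(-2,-1,12)=-1, clip(5,-1,12)=5, clip(5,-1,12)=5 -> [2, 6, -1, 5, 5]
Output sum: 17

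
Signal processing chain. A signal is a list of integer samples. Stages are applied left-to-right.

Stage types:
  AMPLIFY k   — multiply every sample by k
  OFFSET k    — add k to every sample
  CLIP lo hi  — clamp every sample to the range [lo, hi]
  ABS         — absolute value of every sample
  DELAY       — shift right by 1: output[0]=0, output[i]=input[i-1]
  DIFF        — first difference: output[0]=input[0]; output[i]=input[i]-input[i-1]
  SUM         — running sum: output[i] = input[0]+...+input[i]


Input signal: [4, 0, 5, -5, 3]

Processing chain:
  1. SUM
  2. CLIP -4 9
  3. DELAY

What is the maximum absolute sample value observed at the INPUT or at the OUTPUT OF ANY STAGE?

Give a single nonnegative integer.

Input: [4, 0, 5, -5, 3] (max |s|=5)
Stage 1 (SUM): sum[0..0]=4, sum[0..1]=4, sum[0..2]=9, sum[0..3]=4, sum[0..4]=7 -> [4, 4, 9, 4, 7] (max |s|=9)
Stage 2 (CLIP -4 9): clip(4,-4,9)=4, clip(4,-4,9)=4, clip(9,-4,9)=9, clip(4,-4,9)=4, clip(7,-4,9)=7 -> [4, 4, 9, 4, 7] (max |s|=9)
Stage 3 (DELAY): [0, 4, 4, 9, 4] = [0, 4, 4, 9, 4] -> [0, 4, 4, 9, 4] (max |s|=9)
Overall max amplitude: 9

Answer: 9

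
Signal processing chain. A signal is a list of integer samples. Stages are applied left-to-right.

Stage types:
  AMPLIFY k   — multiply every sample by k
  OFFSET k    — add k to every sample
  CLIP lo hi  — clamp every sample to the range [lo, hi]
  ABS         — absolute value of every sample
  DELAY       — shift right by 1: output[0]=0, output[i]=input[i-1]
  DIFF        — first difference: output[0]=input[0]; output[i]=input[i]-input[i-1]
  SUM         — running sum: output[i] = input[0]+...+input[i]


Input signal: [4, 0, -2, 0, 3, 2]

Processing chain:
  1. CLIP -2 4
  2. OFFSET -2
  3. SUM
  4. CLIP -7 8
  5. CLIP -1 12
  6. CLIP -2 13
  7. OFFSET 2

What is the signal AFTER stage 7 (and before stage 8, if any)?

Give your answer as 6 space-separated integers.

Input: [4, 0, -2, 0, 3, 2]
Stage 1 (CLIP -2 4): clip(4,-2,4)=4, clip(0,-2,4)=0, clip(-2,-2,4)=-2, clip(0,-2,4)=0, clip(3,-2,4)=3, clip(2,-2,4)=2 -> [4, 0, -2, 0, 3, 2]
Stage 2 (OFFSET -2): 4+-2=2, 0+-2=-2, -2+-2=-4, 0+-2=-2, 3+-2=1, 2+-2=0 -> [2, -2, -4, -2, 1, 0]
Stage 3 (SUM): sum[0..0]=2, sum[0..1]=0, sum[0..2]=-4, sum[0..3]=-6, sum[0..4]=-5, sum[0..5]=-5 -> [2, 0, -4, -6, -5, -5]
Stage 4 (CLIP -7 8): clip(2,-7,8)=2, clip(0,-7,8)=0, clip(-4,-7,8)=-4, clip(-6,-7,8)=-6, clip(-5,-7,8)=-5, clip(-5,-7,8)=-5 -> [2, 0, -4, -6, -5, -5]
Stage 5 (CLIP -1 12): clip(2,-1,12)=2, clip(0,-1,12)=0, clip(-4,-1,12)=-1, clip(-6,-1,12)=-1, clip(-5,-1,12)=-1, clip(-5,-1,12)=-1 -> [2, 0, -1, -1, -1, -1]
Stage 6 (CLIP -2 13): clip(2,-2,13)=2, clip(0,-2,13)=0, clip(-1,-2,13)=-1, clip(-1,-2,13)=-1, clip(-1,-2,13)=-1, clip(-1,-2,13)=-1 -> [2, 0, -1, -1, -1, -1]
Stage 7 (OFFSET 2): 2+2=4, 0+2=2, -1+2=1, -1+2=1, -1+2=1, -1+2=1 -> [4, 2, 1, 1, 1, 1]

Answer: 4 2 1 1 1 1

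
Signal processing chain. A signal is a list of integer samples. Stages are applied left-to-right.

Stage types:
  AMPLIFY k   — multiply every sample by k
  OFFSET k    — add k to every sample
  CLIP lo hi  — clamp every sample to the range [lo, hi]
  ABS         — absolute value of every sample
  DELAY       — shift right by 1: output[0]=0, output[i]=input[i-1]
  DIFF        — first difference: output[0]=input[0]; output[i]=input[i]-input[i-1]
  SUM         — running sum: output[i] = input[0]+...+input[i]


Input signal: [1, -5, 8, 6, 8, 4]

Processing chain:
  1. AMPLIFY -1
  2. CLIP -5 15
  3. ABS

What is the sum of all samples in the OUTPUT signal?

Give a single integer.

Answer: 25

Derivation:
Input: [1, -5, 8, 6, 8, 4]
Stage 1 (AMPLIFY -1): 1*-1=-1, -5*-1=5, 8*-1=-8, 6*-1=-6, 8*-1=-8, 4*-1=-4 -> [-1, 5, -8, -6, -8, -4]
Stage 2 (CLIP -5 15): clip(-1,-5,15)=-1, clip(5,-5,15)=5, clip(-8,-5,15)=-5, clip(-6,-5,15)=-5, clip(-8,-5,15)=-5, clip(-4,-5,15)=-4 -> [-1, 5, -5, -5, -5, -4]
Stage 3 (ABS): |-1|=1, |5|=5, |-5|=5, |-5|=5, |-5|=5, |-4|=4 -> [1, 5, 5, 5, 5, 4]
Output sum: 25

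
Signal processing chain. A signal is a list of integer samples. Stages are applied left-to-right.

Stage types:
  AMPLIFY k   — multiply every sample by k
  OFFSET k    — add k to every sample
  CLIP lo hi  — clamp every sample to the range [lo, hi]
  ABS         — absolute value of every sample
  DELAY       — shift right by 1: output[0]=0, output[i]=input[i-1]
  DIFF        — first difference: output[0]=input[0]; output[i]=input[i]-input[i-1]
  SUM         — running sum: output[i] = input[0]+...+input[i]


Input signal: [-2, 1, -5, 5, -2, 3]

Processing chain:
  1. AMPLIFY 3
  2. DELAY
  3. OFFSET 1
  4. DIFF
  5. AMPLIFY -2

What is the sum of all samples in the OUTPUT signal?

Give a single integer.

Answer: 10

Derivation:
Input: [-2, 1, -5, 5, -2, 3]
Stage 1 (AMPLIFY 3): -2*3=-6, 1*3=3, -5*3=-15, 5*3=15, -2*3=-6, 3*3=9 -> [-6, 3, -15, 15, -6, 9]
Stage 2 (DELAY): [0, -6, 3, -15, 15, -6] = [0, -6, 3, -15, 15, -6] -> [0, -6, 3, -15, 15, -6]
Stage 3 (OFFSET 1): 0+1=1, -6+1=-5, 3+1=4, -15+1=-14, 15+1=16, -6+1=-5 -> [1, -5, 4, -14, 16, -5]
Stage 4 (DIFF): s[0]=1, -5-1=-6, 4--5=9, -14-4=-18, 16--14=30, -5-16=-21 -> [1, -6, 9, -18, 30, -21]
Stage 5 (AMPLIFY -2): 1*-2=-2, -6*-2=12, 9*-2=-18, -18*-2=36, 30*-2=-60, -21*-2=42 -> [-2, 12, -18, 36, -60, 42]
Output sum: 10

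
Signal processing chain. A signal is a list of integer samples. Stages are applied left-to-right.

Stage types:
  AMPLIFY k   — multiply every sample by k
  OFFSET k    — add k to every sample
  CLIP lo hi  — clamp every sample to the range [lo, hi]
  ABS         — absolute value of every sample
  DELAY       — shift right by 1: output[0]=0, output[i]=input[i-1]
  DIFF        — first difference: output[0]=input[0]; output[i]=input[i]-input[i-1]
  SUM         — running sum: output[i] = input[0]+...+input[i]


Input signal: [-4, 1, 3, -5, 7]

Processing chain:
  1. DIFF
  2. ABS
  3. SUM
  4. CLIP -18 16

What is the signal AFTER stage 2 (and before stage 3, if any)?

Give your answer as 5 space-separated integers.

Answer: 4 5 2 8 12

Derivation:
Input: [-4, 1, 3, -5, 7]
Stage 1 (DIFF): s[0]=-4, 1--4=5, 3-1=2, -5-3=-8, 7--5=12 -> [-4, 5, 2, -8, 12]
Stage 2 (ABS): |-4|=4, |5|=5, |2|=2, |-8|=8, |12|=12 -> [4, 5, 2, 8, 12]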